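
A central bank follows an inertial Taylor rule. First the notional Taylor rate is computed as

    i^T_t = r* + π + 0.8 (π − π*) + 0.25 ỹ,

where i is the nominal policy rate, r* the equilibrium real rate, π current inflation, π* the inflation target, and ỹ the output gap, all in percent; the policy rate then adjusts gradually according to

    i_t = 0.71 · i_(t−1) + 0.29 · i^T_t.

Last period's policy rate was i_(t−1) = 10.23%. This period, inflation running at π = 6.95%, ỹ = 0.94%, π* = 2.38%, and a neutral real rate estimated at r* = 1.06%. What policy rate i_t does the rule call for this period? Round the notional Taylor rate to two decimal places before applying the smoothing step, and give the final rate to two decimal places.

10.71%

i^T_t = 1.06 + 6.95 + 0.8 × (6.95 − 2.38) + 0.25 × 0.94
   = 1.06 + 6.95 + 3.656 + 0.235 = 11.90
i_t = 0.71 × 10.23 + 0.29 × 11.90 = 7.2633 + 3.451 = 10.71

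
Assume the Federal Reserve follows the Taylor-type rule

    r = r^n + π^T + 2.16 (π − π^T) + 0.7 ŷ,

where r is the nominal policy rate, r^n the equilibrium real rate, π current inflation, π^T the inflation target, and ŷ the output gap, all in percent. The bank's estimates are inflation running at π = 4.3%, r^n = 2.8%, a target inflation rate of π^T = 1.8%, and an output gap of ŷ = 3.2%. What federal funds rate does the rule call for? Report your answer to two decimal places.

12.24%

r = 2.8 + 1.8 + 2.16 × (4.3 − 1.8) + 0.7 × 3.2
   = 2.8 + 1.8 + 5.4 + 2.24 = 12.24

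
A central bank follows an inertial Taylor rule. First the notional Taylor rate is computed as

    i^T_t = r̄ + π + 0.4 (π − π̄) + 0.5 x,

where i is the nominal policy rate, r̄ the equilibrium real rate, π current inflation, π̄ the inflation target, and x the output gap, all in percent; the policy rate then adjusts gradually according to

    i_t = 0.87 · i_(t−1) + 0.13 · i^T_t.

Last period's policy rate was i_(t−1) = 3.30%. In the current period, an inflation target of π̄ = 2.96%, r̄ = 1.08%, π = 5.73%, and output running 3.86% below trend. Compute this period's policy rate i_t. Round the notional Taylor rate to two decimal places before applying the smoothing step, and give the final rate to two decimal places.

Output 3.86% below potential → x = -3.86.
i^T_t = 1.08 + 5.73 + 0.4 × (5.73 − 2.96) + 0.5 × (-3.86)
   = 1.08 + 5.73 + 1.108 − 1.93 = 5.99
i_t = 0.87 × 3.30 + 0.13 × 5.99 = 2.871 + 0.7787 = 3.65

3.65%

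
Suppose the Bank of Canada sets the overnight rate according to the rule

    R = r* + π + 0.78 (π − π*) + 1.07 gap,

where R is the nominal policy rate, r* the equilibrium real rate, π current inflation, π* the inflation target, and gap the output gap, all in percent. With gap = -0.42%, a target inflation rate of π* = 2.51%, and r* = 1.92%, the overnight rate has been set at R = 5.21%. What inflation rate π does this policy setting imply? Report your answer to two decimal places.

Collecting π: R = r* + (1 + 0.78) π − 0.78 π* + 1.07 gap
1.78 π = 5.21 − 1.92 + 0.78 × 2.51 − 1.07 × (-0.42) = 5.6972
π = 5.6972 / 1.78 = 3.20

3.20%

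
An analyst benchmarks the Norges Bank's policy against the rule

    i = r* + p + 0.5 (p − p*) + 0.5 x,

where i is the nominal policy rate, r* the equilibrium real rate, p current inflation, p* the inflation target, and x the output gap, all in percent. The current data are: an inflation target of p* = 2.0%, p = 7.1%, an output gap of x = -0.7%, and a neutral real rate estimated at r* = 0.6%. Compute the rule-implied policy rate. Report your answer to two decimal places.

i = 0.6 + 7.1 + 0.5 × (7.1 − 2.0) + 0.5 × (-0.7)
   = 0.6 + 7.1 + 2.55 − 0.35 = 9.90

9.90%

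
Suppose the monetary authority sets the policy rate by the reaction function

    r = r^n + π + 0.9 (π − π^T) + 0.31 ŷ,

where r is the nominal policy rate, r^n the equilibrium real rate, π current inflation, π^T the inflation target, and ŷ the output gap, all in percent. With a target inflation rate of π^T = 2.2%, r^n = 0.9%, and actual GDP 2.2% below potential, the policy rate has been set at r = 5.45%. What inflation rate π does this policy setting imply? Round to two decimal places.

Output 2.2% below potential → ŷ = -2.2.
Collecting π: r = r^n + (1 + 0.9) π − 0.9 π^T + 0.31 ŷ
1.9 π = 5.45 − 0.9 + 0.9 × 2.2 − 0.31 × (-2.2) = 7.212
π = 7.212 / 1.9 = 3.80

3.80%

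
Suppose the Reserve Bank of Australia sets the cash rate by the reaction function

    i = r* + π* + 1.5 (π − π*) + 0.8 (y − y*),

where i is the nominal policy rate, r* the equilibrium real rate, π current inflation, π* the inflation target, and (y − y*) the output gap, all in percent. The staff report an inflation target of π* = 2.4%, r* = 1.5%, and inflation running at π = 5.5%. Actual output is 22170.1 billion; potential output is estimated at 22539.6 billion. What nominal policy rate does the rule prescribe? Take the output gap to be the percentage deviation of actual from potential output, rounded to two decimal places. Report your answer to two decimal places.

Output gap = 100 × (22170.1 − 22539.6) / 22539.6 = -1.64%.
i = 1.50 + 2.40 + 1.5 × (5.50 − 2.40) + 0.8 × (-1.64)
   = 1.50 + 2.4 + 4.65 − 1.312 = 7.24

7.24%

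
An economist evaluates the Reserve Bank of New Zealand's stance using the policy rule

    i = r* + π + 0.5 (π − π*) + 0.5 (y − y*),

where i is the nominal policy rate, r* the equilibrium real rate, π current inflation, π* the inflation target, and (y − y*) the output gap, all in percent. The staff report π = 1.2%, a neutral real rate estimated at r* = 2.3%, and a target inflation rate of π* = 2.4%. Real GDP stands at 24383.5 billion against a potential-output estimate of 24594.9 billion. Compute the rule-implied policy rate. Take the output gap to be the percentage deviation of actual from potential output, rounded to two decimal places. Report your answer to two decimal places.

Output gap = 100 × (24383.5 − 24594.9) / 24594.9 = -0.86%.
i = 2.30 + 1.20 + 0.5 × (1.20 − 2.40) + 0.5 × (-0.86)
   = 2.30 + 1.2 − 0.6 − 0.43 = 2.47

2.47%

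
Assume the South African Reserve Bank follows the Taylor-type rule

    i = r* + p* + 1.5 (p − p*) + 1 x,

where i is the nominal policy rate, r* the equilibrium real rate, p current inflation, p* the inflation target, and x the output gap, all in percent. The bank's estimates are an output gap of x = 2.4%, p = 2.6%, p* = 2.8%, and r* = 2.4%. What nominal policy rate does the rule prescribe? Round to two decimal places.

i = 2.4 + 2.8 + 1.5 × (2.6 − 2.8) + 1 × 2.4
   = 2.4 + 2.8 − 0.3 + 2.4 = 7.30

7.30%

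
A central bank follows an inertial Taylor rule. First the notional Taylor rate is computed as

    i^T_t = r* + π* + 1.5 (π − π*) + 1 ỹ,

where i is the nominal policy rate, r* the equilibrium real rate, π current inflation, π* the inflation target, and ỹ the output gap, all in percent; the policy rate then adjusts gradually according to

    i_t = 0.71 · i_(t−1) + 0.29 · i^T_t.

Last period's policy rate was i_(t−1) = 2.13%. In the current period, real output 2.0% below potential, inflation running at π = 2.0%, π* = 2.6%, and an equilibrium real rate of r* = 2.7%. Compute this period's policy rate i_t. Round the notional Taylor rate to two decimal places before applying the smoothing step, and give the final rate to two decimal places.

Output 2.0% below potential → ỹ = -2.0.
i^T_t = 2.7 + 2.6 + 1.5 × (2.0 − 2.6) + 1 × (-2.0)
   = 2.7 + 2.6 − 0.9 − 2 = 2.40
i_t = 0.71 × 2.13 + 0.29 × 2.40 = 1.5123 + 0.696 = 2.21

2.21%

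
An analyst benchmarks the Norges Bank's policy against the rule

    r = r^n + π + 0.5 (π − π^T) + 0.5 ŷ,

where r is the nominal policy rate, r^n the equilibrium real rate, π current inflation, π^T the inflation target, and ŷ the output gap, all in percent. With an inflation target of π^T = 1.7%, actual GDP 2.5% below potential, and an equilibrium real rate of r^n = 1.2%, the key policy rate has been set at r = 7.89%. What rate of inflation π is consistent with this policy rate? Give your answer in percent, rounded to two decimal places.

Output 2.5% below potential → ŷ = -2.5.
Collecting π: r = r^n + (1 + 0.5) π − 0.5 π^T + 0.5 ŷ
1.5 π = 7.89 − 1.2 + 0.5 × 1.7 − 0.5 × (-2.5) = 8.79
π = 8.79 / 1.5 = 5.86

5.86%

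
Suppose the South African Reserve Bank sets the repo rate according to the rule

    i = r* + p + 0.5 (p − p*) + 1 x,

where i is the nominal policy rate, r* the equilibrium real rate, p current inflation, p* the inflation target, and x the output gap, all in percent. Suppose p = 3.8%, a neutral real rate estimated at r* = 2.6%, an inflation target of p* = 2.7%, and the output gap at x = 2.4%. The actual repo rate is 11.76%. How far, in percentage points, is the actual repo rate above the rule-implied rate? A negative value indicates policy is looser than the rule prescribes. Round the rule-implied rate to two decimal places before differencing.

2.41 pp

i = 2.6 + 3.8 + 0.5 × (3.8 − 2.7) + 1 × 2.4
   = 2.6 + 3.8 + 0.55 + 2.4 = 9.35
Deviation = 11.76 − 9.35 = 2.41 pp.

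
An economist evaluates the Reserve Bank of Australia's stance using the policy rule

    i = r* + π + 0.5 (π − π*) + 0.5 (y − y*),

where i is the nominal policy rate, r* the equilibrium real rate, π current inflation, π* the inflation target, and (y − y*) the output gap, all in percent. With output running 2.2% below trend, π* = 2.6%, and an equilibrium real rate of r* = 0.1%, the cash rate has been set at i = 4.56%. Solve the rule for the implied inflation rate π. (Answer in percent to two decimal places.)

Output 2.2% below potential → (y − y*) = -2.2.
Collecting π: i = r* + (1 + 0.5) π − 0.5 π* + 0.5 (y − y*)
1.5 π = 4.56 − 0.1 + 0.5 × 2.6 − 0.5 × (-2.2) = 6.86
π = 6.86 / 1.5 = 4.57

4.57%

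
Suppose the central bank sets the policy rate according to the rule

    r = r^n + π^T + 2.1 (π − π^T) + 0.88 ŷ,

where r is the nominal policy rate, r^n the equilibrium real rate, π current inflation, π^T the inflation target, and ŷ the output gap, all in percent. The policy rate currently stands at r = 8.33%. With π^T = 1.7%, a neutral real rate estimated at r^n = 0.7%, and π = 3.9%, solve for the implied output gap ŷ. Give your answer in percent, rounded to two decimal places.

0.88 ŷ = 8.33 − 0.7 − 1.7 − 2.1 × (3.9 − 1.7) = 1.31
ŷ = 1.31 / 0.88 = 1.49

1.49%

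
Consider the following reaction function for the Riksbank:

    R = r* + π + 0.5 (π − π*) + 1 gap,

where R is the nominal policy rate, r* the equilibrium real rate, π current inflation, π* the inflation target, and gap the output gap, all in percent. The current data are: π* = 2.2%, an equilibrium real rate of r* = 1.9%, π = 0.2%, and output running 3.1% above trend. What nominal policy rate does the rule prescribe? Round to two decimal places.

Output 3.1% above potential → gap = 3.1.
R = 1.9 + 0.2 + 0.5 × (0.2 − 2.2) + 1 × 3.1
   = 1.9 + 0.2 − 1 + 3.1 = 4.20

4.20%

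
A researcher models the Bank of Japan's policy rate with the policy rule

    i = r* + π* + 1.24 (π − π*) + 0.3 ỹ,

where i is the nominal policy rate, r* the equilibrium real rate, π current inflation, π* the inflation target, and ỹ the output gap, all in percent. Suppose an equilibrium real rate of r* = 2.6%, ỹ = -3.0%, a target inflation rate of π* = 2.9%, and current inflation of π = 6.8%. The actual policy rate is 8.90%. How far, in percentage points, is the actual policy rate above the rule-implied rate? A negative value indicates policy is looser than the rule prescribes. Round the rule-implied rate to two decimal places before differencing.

i = 2.6 + 2.9 + 1.24 × (6.8 − 2.9) + 0.3 × (-3.0)
   = 2.6 + 2.9 + 4.836 − 0.9 = 9.44
Deviation = 8.90 − 9.44 = -0.54 pp.

-0.54 pp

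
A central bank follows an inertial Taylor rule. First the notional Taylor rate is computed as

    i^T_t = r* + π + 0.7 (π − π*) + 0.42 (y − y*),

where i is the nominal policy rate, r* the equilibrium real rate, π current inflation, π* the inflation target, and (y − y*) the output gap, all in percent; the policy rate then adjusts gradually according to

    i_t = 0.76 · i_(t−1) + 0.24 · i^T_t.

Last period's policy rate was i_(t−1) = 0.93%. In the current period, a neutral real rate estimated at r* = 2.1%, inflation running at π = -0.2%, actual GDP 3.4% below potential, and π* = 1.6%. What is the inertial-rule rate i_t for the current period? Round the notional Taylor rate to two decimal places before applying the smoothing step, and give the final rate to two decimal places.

Output 3.4% below potential → (y − y*) = -3.4.
i^T_t = 2.1 + (-0.2) + 0.7 × (-0.2 − 1.6) + 0.42 × (-3.4)
   = 2.1 − 0.2 − 1.26 − 1.428 = -0.79
i_t = 0.76 × 0.93 + 0.24 × (-0.79) = 0.7068 − 0.1896 = 0.52

0.52%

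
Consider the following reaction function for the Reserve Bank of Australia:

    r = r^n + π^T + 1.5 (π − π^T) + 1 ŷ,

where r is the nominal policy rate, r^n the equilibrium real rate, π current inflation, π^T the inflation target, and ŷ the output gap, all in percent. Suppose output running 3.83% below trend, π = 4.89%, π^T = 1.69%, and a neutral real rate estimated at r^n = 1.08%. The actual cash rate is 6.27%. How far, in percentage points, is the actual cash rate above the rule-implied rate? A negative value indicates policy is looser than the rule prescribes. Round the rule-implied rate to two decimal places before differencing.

2.53 pp

Output 3.83% below potential → ŷ = -3.83.
r = 1.08 + 1.69 + 1.5 × (4.89 − 1.69) + 1 × (-3.83)
   = 1.08 + 1.69 + 4.8 − 3.83 = 3.74
Deviation = 6.27 − 3.74 = 2.53 pp.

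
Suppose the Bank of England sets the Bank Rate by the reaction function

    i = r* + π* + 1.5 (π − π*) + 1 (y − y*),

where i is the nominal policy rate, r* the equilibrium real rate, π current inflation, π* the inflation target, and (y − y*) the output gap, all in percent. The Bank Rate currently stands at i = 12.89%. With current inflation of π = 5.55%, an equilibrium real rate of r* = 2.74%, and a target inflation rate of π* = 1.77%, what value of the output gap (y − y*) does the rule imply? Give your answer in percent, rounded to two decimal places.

2.71%

1 (y − y*) = 12.89 − 2.74 − 1.77 − 1.5 × (5.55 − 1.77) = 2.71
(y − y*) = 2.71 / 1 = 2.71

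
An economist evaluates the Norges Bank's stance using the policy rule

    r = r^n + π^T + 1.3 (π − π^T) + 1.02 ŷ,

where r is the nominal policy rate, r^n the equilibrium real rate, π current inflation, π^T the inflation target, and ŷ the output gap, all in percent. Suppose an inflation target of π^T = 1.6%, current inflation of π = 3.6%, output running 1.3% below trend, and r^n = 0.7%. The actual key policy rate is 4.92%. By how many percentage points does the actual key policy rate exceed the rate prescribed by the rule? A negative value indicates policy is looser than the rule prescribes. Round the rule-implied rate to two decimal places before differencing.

Output 1.3% below potential → ŷ = -1.3.
r = 0.7 + 1.6 + 1.3 × (3.6 − 1.6) + 1.02 × (-1.3)
   = 0.7 + 1.6 + 2.6 − 1.326 = 3.57
Deviation = 4.92 − 3.57 = 1.35 pp.

1.35 pp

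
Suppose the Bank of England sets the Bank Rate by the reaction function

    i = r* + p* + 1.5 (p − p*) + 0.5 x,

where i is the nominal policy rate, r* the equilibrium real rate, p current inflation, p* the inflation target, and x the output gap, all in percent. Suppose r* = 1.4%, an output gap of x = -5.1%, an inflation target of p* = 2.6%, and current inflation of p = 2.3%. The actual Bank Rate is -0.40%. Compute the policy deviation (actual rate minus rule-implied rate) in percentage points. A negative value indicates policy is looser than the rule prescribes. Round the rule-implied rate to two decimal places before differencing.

-1.40 pp

i = 1.4 + 2.6 + 1.5 × (2.3 − 2.6) + 0.5 × (-5.1)
   = 1.4 + 2.6 − 0.45 − 2.55 = 1.00
Deviation = -0.40 − 1.00 = -1.40 pp.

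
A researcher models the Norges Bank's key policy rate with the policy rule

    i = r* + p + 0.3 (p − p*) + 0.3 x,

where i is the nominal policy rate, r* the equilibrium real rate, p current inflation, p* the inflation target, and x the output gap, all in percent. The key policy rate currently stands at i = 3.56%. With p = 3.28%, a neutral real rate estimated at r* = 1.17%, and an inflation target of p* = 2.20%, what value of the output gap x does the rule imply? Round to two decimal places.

-4.05%

0.3 x = 3.56 − 1.17 − 3.28 − 0.3 × (3.28 − 2.20) = -1.214
x = -1.214 / 0.3 = -4.05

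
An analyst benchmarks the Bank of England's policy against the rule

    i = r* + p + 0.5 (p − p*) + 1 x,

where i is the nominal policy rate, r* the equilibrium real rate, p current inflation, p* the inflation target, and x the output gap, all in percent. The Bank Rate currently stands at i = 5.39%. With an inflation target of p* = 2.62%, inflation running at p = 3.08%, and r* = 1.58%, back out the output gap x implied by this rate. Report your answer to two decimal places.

0.50%

1 x = 5.39 − 1.58 − 3.08 − 0.5 × (3.08 − 2.62) = 0.5
x = 0.5 / 1 = 0.50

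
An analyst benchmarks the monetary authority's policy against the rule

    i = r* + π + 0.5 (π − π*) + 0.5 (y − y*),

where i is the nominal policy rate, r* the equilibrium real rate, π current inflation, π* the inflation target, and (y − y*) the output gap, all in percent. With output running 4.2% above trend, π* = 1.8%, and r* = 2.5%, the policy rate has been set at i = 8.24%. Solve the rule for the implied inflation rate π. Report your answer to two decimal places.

3.03%

Output 4.2% above potential → (y − y*) = 4.2.
Collecting π: i = r* + (1 + 0.5) π − 0.5 π* + 0.5 (y − y*)
1.5 π = 8.24 − 2.5 + 0.5 × 1.8 − 0.5 × 4.2 = 4.54
π = 4.54 / 1.5 = 3.03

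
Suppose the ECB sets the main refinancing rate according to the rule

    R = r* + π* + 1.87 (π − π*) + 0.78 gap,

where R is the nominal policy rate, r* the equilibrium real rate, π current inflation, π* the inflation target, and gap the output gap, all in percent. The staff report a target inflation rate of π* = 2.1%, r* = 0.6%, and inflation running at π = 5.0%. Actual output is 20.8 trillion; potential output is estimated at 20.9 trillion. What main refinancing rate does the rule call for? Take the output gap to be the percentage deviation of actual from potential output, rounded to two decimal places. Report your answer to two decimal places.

7.75%

Output gap = 100 × (20.8 − 20.9) / 20.9 = -0.48%.
R = 0.60 + 2.10 + 1.87 × (5.00 − 2.10) + 0.78 × (-0.48)
   = 0.60 + 2.1 + 5.423 − 0.3744 = 7.75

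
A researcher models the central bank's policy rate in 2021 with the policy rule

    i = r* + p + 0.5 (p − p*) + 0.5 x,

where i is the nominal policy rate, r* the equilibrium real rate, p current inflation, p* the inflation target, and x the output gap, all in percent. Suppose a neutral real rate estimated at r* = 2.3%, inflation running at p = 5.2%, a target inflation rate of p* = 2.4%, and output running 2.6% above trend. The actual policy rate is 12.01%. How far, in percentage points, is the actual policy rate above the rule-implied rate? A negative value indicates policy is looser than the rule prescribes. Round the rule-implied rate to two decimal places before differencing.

1.81 pp

Output 2.6% above potential → x = 2.6.
i = 2.3 + 5.2 + 0.5 × (5.2 − 2.4) + 0.5 × 2.6
   = 2.3 + 5.2 + 1.4 + 1.3 = 10.20
Deviation = 12.01 − 10.20 = 1.81 pp.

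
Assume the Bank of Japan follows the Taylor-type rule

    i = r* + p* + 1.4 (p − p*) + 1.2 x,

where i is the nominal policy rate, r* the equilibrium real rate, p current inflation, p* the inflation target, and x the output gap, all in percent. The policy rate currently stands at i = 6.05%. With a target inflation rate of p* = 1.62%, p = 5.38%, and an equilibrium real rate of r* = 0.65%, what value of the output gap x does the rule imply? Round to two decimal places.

-1.24%

1.2 x = 6.05 − 0.65 − 1.62 − 1.4 × (5.38 − 1.62) = -1.484
x = -1.484 / 1.2 = -1.24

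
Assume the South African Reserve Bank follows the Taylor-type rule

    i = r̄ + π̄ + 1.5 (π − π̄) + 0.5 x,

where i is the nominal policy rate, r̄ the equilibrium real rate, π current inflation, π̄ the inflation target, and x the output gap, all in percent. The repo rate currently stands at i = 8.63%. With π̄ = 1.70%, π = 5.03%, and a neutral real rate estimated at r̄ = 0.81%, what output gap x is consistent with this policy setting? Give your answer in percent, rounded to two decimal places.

0.5 x = 8.63 − 0.81 − 1.70 − 1.5 × (5.03 − 1.70) = 1.125
x = 1.125 / 0.5 = 2.25

2.25%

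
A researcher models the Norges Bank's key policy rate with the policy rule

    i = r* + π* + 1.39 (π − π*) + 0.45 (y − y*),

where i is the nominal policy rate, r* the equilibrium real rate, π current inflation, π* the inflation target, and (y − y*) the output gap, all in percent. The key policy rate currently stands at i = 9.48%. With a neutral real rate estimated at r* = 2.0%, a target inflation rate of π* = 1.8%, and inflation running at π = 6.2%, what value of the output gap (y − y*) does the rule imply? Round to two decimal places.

0.45 (y − y*) = 9.48 − 2.0 − 1.8 − 1.39 × (6.2 − 1.8) = -0.436
(y − y*) = -0.436 / 0.45 = -0.97

-0.97%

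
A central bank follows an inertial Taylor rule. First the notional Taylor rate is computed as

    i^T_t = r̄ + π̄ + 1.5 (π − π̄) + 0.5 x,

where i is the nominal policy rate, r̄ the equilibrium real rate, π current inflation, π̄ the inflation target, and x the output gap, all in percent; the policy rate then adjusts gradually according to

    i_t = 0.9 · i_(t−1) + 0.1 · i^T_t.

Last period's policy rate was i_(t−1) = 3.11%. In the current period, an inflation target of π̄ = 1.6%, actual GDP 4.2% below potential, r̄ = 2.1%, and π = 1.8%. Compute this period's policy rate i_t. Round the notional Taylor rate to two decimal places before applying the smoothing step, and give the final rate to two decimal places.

Output 4.2% below potential → x = -4.2.
i^T_t = 2.1 + 1.6 + 1.5 × (1.8 − 1.6) + 0.5 × (-4.2)
   = 2.1 + 1.6 + 0.3 − 2.1 = 1.90
i_t = 0.9 × 3.11 + 0.1 × 1.90 = 2.799 + 0.19 = 2.99

2.99%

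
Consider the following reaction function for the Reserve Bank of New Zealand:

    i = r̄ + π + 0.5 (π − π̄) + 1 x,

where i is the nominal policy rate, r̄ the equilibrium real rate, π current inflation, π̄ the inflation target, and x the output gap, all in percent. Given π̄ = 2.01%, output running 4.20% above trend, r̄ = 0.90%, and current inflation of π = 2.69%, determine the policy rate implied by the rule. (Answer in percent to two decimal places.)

Output 4.20% above potential → x = 4.20.
i = 0.90 + 2.69 + 0.5 × (2.69 − 2.01) + 1 × 4.20
   = 0.90 + 2.69 + 0.34 + 4.2 = 8.13

8.13%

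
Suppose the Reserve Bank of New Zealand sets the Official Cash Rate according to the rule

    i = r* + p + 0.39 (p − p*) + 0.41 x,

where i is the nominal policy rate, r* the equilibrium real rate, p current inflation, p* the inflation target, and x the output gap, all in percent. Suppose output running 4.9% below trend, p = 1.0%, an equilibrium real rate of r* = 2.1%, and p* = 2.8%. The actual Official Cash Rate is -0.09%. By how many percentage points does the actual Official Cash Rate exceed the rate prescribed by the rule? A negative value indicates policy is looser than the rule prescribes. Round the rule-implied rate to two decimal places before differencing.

Output 4.9% below potential → x = -4.9.
i = 2.1 + 1.0 + 0.39 × (1.0 − 2.8) + 0.41 × (-4.9)
   = 2.1 + 1 − 0.702 − 2.009 = 0.39
Deviation = -0.09 − 0.39 = -0.48 pp.

-0.48 pp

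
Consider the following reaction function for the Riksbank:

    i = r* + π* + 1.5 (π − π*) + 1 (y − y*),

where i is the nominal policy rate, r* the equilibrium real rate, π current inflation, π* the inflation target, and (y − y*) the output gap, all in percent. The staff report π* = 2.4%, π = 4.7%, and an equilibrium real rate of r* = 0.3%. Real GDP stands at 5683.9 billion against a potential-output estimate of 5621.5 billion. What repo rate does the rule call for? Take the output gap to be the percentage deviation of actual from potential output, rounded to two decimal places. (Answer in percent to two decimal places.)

Output gap = 100 × (5683.9 − 5621.5) / 5621.5 = 1.11%.
i = 0.30 + 2.40 + 1.5 × (4.70 − 2.40) + 1 × 1.11
   = 0.30 + 2.4 + 3.45 + 1.11 = 7.26

7.26%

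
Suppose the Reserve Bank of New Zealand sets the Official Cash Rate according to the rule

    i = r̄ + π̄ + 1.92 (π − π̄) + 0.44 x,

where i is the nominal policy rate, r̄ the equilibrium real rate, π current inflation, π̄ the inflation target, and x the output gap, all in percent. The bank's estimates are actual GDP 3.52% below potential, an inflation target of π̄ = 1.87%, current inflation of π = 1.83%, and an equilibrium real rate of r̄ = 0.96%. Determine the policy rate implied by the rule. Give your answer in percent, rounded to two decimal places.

Output 3.52% below potential → x = -3.52.
i = 0.96 + 1.87 + 1.92 × (1.83 − 1.87) + 0.44 × (-3.52)
   = 0.96 + 1.87 − 0.0768 − 1.5488 = 1.20

1.20%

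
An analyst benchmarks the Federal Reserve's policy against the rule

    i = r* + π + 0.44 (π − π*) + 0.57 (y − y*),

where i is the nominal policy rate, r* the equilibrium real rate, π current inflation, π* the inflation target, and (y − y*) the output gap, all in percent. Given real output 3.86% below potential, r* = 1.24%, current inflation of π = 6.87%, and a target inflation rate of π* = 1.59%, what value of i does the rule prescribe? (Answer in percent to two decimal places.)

Output 3.86% below potential → (y − y*) = -3.86.
i = 1.24 + 6.87 + 0.44 × (6.87 − 1.59) + 0.57 × (-3.86)
   = 1.24 + 6.87 + 2.3232 − 2.2002 = 8.23

8.23%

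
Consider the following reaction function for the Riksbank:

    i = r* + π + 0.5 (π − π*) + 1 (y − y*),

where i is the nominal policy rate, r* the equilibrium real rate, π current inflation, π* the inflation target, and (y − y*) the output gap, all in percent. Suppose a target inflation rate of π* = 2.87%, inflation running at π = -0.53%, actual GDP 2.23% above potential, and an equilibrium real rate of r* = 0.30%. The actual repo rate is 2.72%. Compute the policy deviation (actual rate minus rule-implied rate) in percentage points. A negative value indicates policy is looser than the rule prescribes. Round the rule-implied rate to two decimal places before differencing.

2.42 pp

Output 2.23% above potential → (y − y*) = 2.23.
i = 0.30 + (-0.53) + 0.5 × (-0.53 − 2.87) + 1 × 2.23
   = 0.30 − 0.53 − 1.7 + 2.23 = 0.30
Deviation = 2.72 − 0.30 = 2.42 pp.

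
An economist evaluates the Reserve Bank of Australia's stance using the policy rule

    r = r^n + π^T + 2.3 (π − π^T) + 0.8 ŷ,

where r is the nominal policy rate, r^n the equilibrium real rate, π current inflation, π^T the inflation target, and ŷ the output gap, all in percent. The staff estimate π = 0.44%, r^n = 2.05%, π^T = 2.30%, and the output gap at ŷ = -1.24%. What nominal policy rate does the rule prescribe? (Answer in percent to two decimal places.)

r = 2.05 + 2.30 + 2.3 × (0.44 − 2.30) + 0.8 × (-1.24)
   = 2.05 + 2.3 − 4.278 − 0.992 = -0.92

-0.92%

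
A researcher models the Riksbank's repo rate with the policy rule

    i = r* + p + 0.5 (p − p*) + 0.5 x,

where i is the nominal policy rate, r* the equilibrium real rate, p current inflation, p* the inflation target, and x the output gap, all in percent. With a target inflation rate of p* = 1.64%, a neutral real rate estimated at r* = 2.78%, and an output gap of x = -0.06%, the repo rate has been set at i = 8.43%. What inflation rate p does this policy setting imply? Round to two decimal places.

Collecting p: i = r* + (1 + 0.5) p − 0.5 p* + 0.5 x
1.5 p = 8.43 − 2.78 + 0.5 × 1.64 − 0.5 × (-0.06) = 6.5
p = 6.5 / 1.5 = 4.33

4.33%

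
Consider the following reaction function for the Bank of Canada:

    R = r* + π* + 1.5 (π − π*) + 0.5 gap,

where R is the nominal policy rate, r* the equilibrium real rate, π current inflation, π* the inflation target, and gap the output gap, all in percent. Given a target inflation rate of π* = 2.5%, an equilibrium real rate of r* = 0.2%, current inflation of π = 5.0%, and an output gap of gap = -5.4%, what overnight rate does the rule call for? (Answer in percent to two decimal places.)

R = 0.2 + 2.5 + 1.5 × (5.0 − 2.5) + 0.5 × (-5.4)
   = 0.2 + 2.5 + 3.75 − 2.7 = 3.75

3.75%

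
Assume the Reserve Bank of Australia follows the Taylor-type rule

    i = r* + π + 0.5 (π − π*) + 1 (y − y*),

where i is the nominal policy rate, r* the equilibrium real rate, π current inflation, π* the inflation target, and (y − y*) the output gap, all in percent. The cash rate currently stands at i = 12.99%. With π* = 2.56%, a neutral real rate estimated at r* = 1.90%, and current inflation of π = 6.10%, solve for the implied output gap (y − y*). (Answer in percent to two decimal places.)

3.22%

1 (y − y*) = 12.99 − 1.90 − 6.10 − 0.5 × (6.10 − 2.56) = 3.22
(y − y*) = 3.22 / 1 = 3.22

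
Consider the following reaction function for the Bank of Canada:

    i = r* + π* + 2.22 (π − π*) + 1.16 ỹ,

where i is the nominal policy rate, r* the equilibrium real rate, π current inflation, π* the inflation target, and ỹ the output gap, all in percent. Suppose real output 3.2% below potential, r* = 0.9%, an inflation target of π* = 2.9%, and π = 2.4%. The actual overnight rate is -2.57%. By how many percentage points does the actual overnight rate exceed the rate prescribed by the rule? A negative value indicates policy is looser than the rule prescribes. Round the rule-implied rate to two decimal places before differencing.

-1.55 pp

Output 3.2% below potential → ỹ = -3.2.
i = 0.9 + 2.9 + 2.22 × (2.4 − 2.9) + 1.16 × (-3.2)
   = 0.9 + 2.9 − 1.11 − 3.712 = -1.02
Deviation = -2.57 − (-1.02) = -1.55 pp.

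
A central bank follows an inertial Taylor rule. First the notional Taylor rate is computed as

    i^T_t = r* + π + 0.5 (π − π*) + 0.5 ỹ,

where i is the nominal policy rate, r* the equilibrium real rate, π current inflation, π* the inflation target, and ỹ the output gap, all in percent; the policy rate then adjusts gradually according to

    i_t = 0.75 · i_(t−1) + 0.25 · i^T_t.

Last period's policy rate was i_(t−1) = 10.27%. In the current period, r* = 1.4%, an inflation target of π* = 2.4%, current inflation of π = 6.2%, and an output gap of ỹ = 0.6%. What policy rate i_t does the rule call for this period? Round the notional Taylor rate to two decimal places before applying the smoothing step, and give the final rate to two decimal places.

i^T_t = 1.4 + 6.2 + 0.5 × (6.2 − 2.4) + 0.5 × 0.6
   = 1.4 + 6.2 + 1.9 + 0.3 = 9.80
i_t = 0.75 × 10.27 + 0.25 × 9.80 = 7.7025 + 2.45 = 10.15

10.15%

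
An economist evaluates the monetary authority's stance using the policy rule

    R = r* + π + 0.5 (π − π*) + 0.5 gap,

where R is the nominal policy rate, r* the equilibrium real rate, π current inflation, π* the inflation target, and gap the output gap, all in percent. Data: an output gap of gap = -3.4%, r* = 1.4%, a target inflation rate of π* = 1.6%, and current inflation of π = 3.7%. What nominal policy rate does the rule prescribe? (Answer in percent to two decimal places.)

4.45%

R = 1.4 + 3.7 + 0.5 × (3.7 − 1.6) + 0.5 × (-3.4)
   = 1.4 + 3.7 + 1.05 − 1.7 = 4.45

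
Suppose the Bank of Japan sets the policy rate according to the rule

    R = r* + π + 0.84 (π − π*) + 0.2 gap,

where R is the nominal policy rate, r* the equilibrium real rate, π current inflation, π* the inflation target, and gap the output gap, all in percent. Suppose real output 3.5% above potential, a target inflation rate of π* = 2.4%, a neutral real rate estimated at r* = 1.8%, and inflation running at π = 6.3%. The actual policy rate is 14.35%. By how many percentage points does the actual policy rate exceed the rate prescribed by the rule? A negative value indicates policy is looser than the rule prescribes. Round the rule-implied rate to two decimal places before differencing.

Output 3.5% above potential → gap = 3.5.
R = 1.8 + 6.3 + 0.84 × (6.3 − 2.4) + 0.2 × 3.5
   = 1.8 + 6.3 + 3.276 + 0.7 = 12.08
Deviation = 14.35 − 12.08 = 2.27 pp.

2.27 pp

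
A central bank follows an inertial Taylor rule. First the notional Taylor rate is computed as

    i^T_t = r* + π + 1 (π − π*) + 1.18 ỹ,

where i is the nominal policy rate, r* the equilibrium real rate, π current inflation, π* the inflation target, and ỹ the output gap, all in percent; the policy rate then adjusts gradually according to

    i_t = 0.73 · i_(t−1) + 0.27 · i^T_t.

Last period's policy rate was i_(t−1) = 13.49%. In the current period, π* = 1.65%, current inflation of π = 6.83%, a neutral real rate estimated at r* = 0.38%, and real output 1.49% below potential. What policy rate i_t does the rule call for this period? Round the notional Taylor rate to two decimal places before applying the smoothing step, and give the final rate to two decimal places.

12.72%

Output 1.49% below potential → ỹ = -1.49.
i^T_t = 0.38 + 6.83 + 1 × (6.83 − 1.65) + 1.18 × (-1.49)
   = 0.38 + 6.83 + 5.18 − 1.7582 = 10.63
i_t = 0.73 × 13.49 + 0.27 × 10.63 = 9.8477 + 2.8701 = 12.72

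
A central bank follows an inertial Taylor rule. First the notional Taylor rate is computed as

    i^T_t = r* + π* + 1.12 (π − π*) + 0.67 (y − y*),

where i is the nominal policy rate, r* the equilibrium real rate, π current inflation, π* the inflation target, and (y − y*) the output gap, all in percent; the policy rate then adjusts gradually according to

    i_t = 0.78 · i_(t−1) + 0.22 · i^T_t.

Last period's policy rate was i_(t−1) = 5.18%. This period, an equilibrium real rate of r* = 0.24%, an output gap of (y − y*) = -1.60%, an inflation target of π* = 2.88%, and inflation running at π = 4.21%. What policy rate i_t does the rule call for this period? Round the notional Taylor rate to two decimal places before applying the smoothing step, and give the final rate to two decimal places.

i^T_t = 0.24 + 2.88 + 1.12 × (4.21 − 2.88) + 0.67 × (-1.60)
   = 0.24 + 2.88 + 1.4896 − 1.072 = 3.54
i_t = 0.78 × 5.18 + 0.22 × 3.54 = 4.0404 + 0.7788 = 4.82

4.82%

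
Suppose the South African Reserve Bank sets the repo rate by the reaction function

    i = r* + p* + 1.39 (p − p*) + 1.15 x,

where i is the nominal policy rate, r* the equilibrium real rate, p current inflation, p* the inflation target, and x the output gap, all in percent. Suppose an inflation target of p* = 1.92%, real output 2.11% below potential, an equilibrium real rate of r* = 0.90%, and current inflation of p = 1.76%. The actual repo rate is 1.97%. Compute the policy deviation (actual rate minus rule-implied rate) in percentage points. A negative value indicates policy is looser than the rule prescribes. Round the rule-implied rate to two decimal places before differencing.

Output 2.11% below potential → x = -2.11.
i = 0.90 + 1.92 + 1.39 × (1.76 − 1.92) + 1.15 × (-2.11)
   = 0.90 + 1.92 − 0.2224 − 2.4265 = 0.17
Deviation = 1.97 − 0.17 = 1.80 pp.

1.80 pp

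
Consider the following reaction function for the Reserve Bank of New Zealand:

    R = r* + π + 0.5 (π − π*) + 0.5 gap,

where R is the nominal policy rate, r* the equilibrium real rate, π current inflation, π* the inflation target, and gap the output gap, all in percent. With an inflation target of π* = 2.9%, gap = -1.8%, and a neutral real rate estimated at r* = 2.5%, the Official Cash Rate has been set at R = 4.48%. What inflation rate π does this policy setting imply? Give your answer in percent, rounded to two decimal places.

2.89%

Collecting π: R = r* + (1 + 0.5) π − 0.5 π* + 0.5 gap
1.5 π = 4.48 − 2.5 + 0.5 × 2.9 − 0.5 × (-1.8) = 4.33
π = 4.33 / 1.5 = 2.89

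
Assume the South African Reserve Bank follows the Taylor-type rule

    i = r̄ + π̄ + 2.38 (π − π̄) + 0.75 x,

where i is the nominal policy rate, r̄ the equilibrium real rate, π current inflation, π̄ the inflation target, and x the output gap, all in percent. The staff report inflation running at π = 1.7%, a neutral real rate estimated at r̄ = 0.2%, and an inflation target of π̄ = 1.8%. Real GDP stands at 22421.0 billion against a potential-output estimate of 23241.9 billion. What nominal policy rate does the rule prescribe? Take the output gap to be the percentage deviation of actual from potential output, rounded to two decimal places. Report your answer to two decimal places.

Output gap = 100 × (22421.0 − 23241.9) / 23241.9 = -3.53%.
i = 0.20 + 1.80 + 2.38 × (1.70 − 1.80) + 0.75 × (-3.53)
   = 0.20 + 1.8 − 0.238 − 2.6475 = -0.89

-0.89%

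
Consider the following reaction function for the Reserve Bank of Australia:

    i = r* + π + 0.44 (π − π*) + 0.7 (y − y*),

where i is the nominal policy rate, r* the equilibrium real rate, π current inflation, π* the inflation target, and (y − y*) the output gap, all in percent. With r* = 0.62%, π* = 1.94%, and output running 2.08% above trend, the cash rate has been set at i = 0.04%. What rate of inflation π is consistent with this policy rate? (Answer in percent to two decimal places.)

Output 2.08% above potential → (y − y*) = 2.08.
Collecting π: i = r* + (1 + 0.44) π − 0.44 π* + 0.7 (y − y*)
1.44 π = 0.04 − 0.62 + 0.44 × 1.94 − 0.7 × 2.08 = -1.1824
π = -1.1824 / 1.44 = -0.82

-0.82%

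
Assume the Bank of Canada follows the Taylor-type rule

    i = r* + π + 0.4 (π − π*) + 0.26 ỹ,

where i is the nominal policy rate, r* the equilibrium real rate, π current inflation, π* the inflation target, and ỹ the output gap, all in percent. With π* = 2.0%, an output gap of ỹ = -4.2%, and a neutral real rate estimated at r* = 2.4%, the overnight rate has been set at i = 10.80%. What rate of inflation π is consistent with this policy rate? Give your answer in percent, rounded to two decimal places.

7.35%

Collecting π: i = r* + (1 + 0.4) π − 0.4 π* + 0.26 ỹ
1.4 π = 10.80 − 2.4 + 0.4 × 2.0 − 0.26 × (-4.2) = 10.292
π = 10.292 / 1.4 = 7.35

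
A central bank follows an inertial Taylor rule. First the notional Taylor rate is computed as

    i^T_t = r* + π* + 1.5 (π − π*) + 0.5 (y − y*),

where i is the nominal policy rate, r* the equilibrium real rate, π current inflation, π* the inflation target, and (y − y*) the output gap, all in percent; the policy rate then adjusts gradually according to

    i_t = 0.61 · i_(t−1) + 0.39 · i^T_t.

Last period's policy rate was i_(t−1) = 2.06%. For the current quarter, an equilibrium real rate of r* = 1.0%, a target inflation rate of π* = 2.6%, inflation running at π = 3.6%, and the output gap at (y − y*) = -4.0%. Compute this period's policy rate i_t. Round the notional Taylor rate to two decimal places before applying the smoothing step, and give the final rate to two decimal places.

i^T_t = 1.0 + 2.6 + 1.5 × (3.6 − 2.6) + 0.5 × (-4.0)
   = 1.0 + 2.6 + 1.5 − 2 = 3.10
i_t = 0.61 × 2.06 + 0.39 × 3.10 = 1.2566 + 1.209 = 2.47

2.47%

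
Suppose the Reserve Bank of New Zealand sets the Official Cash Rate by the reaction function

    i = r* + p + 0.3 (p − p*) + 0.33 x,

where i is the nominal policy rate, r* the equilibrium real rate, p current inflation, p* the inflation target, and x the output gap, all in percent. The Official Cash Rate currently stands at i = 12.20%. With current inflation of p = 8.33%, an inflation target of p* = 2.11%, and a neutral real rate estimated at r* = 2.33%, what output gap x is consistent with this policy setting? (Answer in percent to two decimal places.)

-0.99%

0.33 x = 12.20 − 2.33 − 8.33 − 0.3 × (8.33 − 2.11) = -0.326
x = -0.326 / 0.33 = -0.99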